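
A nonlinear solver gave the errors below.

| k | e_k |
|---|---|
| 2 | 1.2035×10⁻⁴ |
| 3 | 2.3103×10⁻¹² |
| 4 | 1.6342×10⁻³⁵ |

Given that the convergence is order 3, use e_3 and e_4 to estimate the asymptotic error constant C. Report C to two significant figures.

C ≈ e_4 / e_3^3
  = 1.6342×10⁻³⁵ / (2.3103×10⁻¹²)^3
  = 1.6342×10⁻³⁵ / 1.23312e-35 ≈ 1.3253

1.3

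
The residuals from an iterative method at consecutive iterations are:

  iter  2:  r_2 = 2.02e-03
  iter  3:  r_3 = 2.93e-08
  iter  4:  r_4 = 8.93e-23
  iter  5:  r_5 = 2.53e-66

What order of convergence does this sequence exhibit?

Consecutive ratios: r_5/r_4 = 2.53e-66/8.93e-23 = 2.83315e-44, r_4/r_3 = 8.93e-23/2.93e-08 = 3.04778e-15.
p ≈ ln(2.83315e-44)/ln(3.04778e-15) = -100.2724/-33.4244 ≈ 3.00.
So the convergence is cubic (order 3).

3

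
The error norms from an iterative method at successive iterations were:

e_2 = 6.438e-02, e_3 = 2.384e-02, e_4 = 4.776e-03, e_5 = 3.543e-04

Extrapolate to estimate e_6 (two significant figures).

First estimate the order: p ≈ ln(e_5/e_4) / ln(e_4/e_3) = ln(3.543e-04/4.776e-03)/ln(4.776e-03/2.384e-02) = ln(0.0741834)/ln(0.200336) ≈ 1.6179.
Then e_6 ≈ e_5·(e_5/e_4)^p = 3.543e-04·(0.0741834)^1.6179 = 3.543e-04·0.0148686 ≈ 5.268e-06.

5.3e-6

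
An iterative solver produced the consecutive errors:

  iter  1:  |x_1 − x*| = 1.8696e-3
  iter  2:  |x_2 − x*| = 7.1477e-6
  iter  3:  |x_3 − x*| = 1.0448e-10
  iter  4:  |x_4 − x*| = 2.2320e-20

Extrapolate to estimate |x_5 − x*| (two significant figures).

1.0e-39

First estimate the order: p ≈ ln(|x_4 − x*|/|x_3 − x*|) / ln(|x_3 − x*|/|x_2 − x*|) = ln(2.2320e-20/1.0448e-10)/ln(1.0448e-10/7.1477e-6) = ln(2.13629e-10)/ln(1.46173e-05) ≈ 2.0000.
Then |x_5 − x*| ≈ |x_4 − x*|·(|x_4 − x*|/|x_3 − x*|)^p = 2.2320e-20·(2.13629e-10)^2.0000 = 2.2320e-20·4.56373e-20 ≈ 1.019e-39.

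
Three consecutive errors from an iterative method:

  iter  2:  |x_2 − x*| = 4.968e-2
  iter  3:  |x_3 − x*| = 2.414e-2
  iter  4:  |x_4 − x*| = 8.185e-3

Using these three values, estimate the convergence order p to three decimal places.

p ≈ ln(|x_4 − x*|/|x_3 − x*|) / ln(|x_3 − x*|/|x_2 − x*|)
  = ln(8.185e-3/2.414e-2) / ln(2.414e-2/4.968e-2)
  = ln(0.339064) / ln(0.48591)
  = -1.081566 / -0.721732 ≈ 1.498570

1.499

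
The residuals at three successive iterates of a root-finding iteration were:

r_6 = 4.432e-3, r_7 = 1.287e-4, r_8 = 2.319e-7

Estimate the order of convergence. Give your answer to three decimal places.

p ≈ ln(r_8/r_7) / ln(r_7/r_6)
  = ln(2.319e-7/1.287e-4) / ln(1.287e-4/4.432e-3)
  = ln(0.00180186) / ln(0.0290388)
  = -6.318936 / -3.539122 ≈ 1.785453

1.785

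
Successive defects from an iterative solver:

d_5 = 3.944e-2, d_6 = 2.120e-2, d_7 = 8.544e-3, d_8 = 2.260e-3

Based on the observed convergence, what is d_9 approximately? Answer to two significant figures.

3.2e-4

First estimate the order: p ≈ ln(d_8/d_7) / ln(d_7/d_6) = ln(2.260e-3/8.544e-3)/ln(8.544e-3/2.120e-2) = ln(0.264513)/ln(0.403019) ≈ 1.4634.
Then d_9 ≈ d_8·(d_8/d_7)^p = 2.260e-3·(0.264513)^1.4634 = 2.260e-3·0.142827 ≈ 0.0003228.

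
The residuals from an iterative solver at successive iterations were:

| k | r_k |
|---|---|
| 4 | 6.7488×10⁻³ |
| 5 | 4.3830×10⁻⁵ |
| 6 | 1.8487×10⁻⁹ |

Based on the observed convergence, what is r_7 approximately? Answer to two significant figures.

First estimate the order: p ≈ ln(r_6/r_5) / ln(r_5/r_4) = ln(1.8487×10⁻⁹/4.3830×10⁻⁵)/ln(4.3830×10⁻⁵/6.7488×10⁻³) = ln(4.21789e-05)/ln(0.00649449) ≈ 2.0000.
Then r_7 ≈ r_6·(r_6/r_5)^p = 1.8487×10⁻⁹·(4.21789e-05)^2.0000 = 1.8487×10⁻⁹·1.77906e-09 ≈ 3.289e-18.

3.3e-18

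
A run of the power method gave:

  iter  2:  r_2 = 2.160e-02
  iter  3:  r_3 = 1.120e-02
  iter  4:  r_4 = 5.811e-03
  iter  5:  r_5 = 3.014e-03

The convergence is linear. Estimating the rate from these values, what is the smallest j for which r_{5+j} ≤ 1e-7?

16

Rate ρ ≈ r_5/r_4 = 3.014e-03/5.811e-03 = 0.5187.
After j more steps, r_{5+j} ≈ 3.014e-03·ρ^j; need ρ^j ≤ 1e-7/3.014e-03 = 3.31785e-05.
j ≥ ln(3.31785e-05)/ln(0.5187) = -10.3136/-0.65643 = 15.712.
So 16 more iterations are needed.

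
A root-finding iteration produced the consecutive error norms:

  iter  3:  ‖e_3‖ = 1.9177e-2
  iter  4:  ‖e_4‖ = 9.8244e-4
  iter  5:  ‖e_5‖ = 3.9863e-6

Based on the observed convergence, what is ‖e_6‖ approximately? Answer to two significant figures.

1.5e-10

First estimate the order: p ≈ ln(‖e_5‖/‖e_4‖) / ln(‖e_4‖/‖e_3‖) = ln(3.9863e-6/9.8244e-4)/ln(9.8244e-4/1.9177e-2) = ln(0.00405755)/ln(0.0512301) ≈ 1.8534.
Then ‖e_6‖ ≈ ‖e_5‖·(‖e_5‖/‖e_4‖)^p = 3.9863e-6·(0.00405755)^1.8534 = 3.9863e-6·3.6911e-05 ≈ 1.471e-10.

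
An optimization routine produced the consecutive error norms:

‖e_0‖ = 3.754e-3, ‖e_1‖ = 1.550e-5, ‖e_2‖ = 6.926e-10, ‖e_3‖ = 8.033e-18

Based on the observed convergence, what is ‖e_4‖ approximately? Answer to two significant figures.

First estimate the order: p ≈ ln(‖e_3‖/‖e_2‖) / ln(‖e_2‖/‖e_1‖) = ln(8.033e-18/6.926e-10)/ln(6.926e-10/1.550e-5) = ln(1.15983e-08)/ln(4.46839e-05) ≈ 1.8243.
Then ‖e_4‖ ≈ ‖e_3‖·(‖e_3‖/‖e_2‖)^p = 8.033e-18·(1.15983e-08)^1.8243 = 8.033e-18·3.33484e-15 ≈ 2.679e-32.

2.7e-32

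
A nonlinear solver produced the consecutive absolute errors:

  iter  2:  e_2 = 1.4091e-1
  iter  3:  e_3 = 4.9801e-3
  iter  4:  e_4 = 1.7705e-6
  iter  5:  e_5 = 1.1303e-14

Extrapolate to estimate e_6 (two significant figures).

First estimate the order: p ≈ ln(e_5/e_4) / ln(e_4/e_3) = ln(1.1303e-14/1.7705e-6)/ln(1.7705e-6/4.9801e-3) = ln(6.38407e-09)/ln(0.000355515) ≈ 2.3759.
Then e_6 ≈ e_5·(e_5/e_4)^p = 1.1303e-14·(6.38407e-09)^2.3759 = 1.1303e-14·3.38635e-20 ≈ 3.828e-34.

3.8e-34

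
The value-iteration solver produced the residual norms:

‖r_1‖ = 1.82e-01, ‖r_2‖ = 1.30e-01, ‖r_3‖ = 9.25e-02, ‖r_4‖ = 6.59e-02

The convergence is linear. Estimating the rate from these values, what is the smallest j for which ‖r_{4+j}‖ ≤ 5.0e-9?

Rate ρ ≈ ‖r_4‖/‖r_3‖ = 6.59e-02/9.25e-02 = 0.7124.
After j more steps, ‖r_{4+j}‖ ≈ 6.59e-02·ρ^j; need ρ^j ≤ 5.0e-9/6.59e-02 = 7.58725e-08.
j ≥ ln(7.58725e-08)/ln(0.7124) = -16.3942/-0.33912 = 48.343.
So 49 more iterations are needed.

49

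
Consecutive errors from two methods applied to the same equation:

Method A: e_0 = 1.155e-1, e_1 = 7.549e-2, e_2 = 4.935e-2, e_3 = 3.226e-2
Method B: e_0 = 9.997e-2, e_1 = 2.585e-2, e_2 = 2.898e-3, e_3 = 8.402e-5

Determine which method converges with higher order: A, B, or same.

B

Method A: p ≈ ln(3.226e-2/4.935e-2)/ln(4.935e-2/7.549e-2) ≈ 1.00.
Method B: p ≈ ln(8.402e-5/2.898e-3)/ln(2.898e-3/2.585e-2) ≈ 1.62.
Method B has the higher order (≈1.6 vs ≈1.0).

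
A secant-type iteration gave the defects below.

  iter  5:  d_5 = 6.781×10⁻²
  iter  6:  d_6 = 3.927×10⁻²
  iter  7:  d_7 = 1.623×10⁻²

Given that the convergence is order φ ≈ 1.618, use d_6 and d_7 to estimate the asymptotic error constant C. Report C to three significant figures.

3.06

C ≈ d_7 / d_6^1.618
  = 1.623×10⁻² / (3.927×10⁻²)^1.618
  = 1.623×10⁻² / 0.00531117 ≈ 3.0558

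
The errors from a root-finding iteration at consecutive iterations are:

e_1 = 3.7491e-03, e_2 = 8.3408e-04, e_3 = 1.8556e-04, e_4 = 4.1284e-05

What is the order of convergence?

1

Consecutive ratios: e_4/e_3 = 4.1284e-05/1.8556e-04 = 0.222483, e_3/e_2 = 1.8556e-04/8.3408e-04 = 0.222473.
p ≈ ln(0.222483)/ln(0.222473) = -1.5029/-1.5030 ≈ 1.00.
So the convergence is linear (order 1).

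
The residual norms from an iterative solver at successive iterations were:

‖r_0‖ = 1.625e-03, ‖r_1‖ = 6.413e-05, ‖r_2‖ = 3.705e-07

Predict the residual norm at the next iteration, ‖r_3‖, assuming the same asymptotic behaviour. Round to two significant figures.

1.0e-10

First estimate the order: p ≈ ln(‖r_2‖/‖r_1‖) / ln(‖r_1‖/‖r_0‖) = ln(3.705e-07/6.413e-05)/ln(6.413e-05/1.625e-03) = ln(0.00577733)/ln(0.0394646) ≈ 1.5944.
Then ‖r_3‖ ≈ ‖r_2‖·(‖r_2‖/‖r_1‖)^p = 3.705e-07·(0.00577733)^1.5944 = 3.705e-07·0.000269959 ≈ 1e-10.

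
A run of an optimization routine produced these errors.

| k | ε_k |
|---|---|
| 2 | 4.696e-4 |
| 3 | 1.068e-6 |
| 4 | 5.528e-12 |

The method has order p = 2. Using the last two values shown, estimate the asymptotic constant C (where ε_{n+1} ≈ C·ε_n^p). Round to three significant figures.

C ≈ ε_4 / ε_3^2
  = 5.528e-12 / (1.068e-6)^2
  = 5.528e-12 / 1.14062e-12 ≈ 4.8465

4.85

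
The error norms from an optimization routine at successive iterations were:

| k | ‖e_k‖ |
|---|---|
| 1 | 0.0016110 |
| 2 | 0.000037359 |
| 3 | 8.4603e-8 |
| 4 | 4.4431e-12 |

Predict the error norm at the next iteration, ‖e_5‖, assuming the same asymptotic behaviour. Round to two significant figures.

First estimate the order: p ≈ ln(‖e_4‖/‖e_3‖) / ln(‖e_3‖/‖e_2‖) = ln(4.4431e-12/8.4603e-8)/ln(8.4603e-8/0.000037359) = ln(5.25171e-05)/ln(0.00226459) ≈ 1.6180.
Then ‖e_5‖ ≈ ‖e_4‖·(‖e_4‖/‖e_3‖)^p = 4.4431e-12·(5.25171e-05)^1.6180 = 4.4431e-12·1.18973e-07 ≈ 5.286e-19.

5.3e-19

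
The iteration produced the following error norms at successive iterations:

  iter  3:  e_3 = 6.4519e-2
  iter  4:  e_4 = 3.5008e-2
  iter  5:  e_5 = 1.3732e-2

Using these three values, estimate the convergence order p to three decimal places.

p ≈ ln(e_5/e_4) / ln(e_4/e_3)
  = ln(1.3732e-2/3.5008e-2) / ln(3.5008e-2/6.4519e-2)
  = ln(0.392253) / ln(0.5426)
  = -0.935848 / -0.611383 ≈ 1.530707

1.531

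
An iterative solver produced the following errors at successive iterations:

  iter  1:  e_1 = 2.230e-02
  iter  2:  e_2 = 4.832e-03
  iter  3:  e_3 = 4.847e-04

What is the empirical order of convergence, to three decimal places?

p ≈ ln(e_3/e_2) / ln(e_2/e_1)
  = ln(4.847e-04/4.832e-03) / ln(4.832e-03/2.230e-02)
  = ln(0.10031) / ln(0.216682)
  = -2.299490 / -1.529324 ≈ 1.503599

1.504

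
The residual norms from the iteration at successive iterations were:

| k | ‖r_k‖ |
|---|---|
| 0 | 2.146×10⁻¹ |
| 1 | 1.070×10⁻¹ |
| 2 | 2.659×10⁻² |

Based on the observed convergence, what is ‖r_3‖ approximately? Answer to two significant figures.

First estimate the order: p ≈ ln(‖r_2‖/‖r_1‖) / ln(‖r_1‖/‖r_0‖) = ln(2.659×10⁻²/1.070×10⁻¹)/ln(1.070×10⁻¹/2.146×10⁻¹) = ln(0.248505)/ln(0.498602) ≈ 2.0006.
Then ‖r_3‖ ≈ ‖r_2‖·(‖r_2‖/‖r_1‖)^p = 2.659×10⁻²·(0.248505)^2.0006 = 2.659×10⁻²·0.0617032 ≈ 0.001641.

1.6e-3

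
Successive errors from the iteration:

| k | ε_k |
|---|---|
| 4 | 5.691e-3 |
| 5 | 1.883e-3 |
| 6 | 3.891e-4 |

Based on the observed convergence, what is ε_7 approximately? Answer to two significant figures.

First estimate the order: p ≈ ln(ε_6/ε_5) / ln(ε_5/ε_4) = ln(3.891e-4/1.883e-3)/ln(1.883e-3/5.691e-3) = ln(0.206638)/ln(0.330873) ≈ 1.4256.
Then ε_7 ≈ ε_6·(ε_6/ε_5)^p = 3.891e-4·(0.206638)^1.4256 = 3.891e-4·0.105624 ≈ 4.11e-05.

4.1e-5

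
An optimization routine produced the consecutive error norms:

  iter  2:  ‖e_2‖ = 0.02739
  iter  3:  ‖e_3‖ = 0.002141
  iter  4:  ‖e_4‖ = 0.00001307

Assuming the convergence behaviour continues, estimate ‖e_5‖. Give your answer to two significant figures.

First estimate the order: p ≈ ln(‖e_4‖/‖e_3‖) / ln(‖e_3‖/‖e_2‖) = ln(0.00001307/0.002141)/ln(0.002141/0.02739) = ln(0.00610462)/ln(0.0781672) ≈ 2.0004.
Then ‖e_5‖ ≈ ‖e_4‖·(‖e_4‖/‖e_3‖)^p = 0.00001307·(0.00610462)^2.0004 = 0.00001307·3.71905e-05 ≈ 4.861e-10.

4.9e-10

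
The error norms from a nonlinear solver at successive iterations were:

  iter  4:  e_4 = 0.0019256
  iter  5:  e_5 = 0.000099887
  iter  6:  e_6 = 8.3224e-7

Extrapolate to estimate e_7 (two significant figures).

3.6e-10

First estimate the order: p ≈ ln(e_6/e_5) / ln(e_5/e_4) = ln(8.3224e-7/0.000099887)/ln(0.000099887/0.0019256) = ln(0.00833181)/ln(0.0518732) ≈ 1.6180.
Then e_7 ≈ e_6·(e_6/e_5)^p = 8.3224e-7·(0.00833181)^1.6180 = 8.3224e-7·0.000432271 ≈ 3.598e-10.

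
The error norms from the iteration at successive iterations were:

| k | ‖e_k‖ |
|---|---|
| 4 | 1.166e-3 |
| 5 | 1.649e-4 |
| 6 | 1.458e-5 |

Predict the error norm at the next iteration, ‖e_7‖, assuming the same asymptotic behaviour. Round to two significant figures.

7.2e-7

First estimate the order: p ≈ ln(‖e_6‖/‖e_5‖) / ln(‖e_5‖/‖e_4‖) = ln(1.458e-5/1.649e-4)/ln(1.649e-4/1.166e-3) = ln(0.0884172)/ln(0.141424) ≈ 1.2401.
Then ‖e_7‖ ≈ ‖e_6‖·(‖e_6‖/‖e_5‖)^p = 1.458e-5·(0.0884172)^1.2401 = 1.458e-5·0.0493856 ≈ 7.2e-07.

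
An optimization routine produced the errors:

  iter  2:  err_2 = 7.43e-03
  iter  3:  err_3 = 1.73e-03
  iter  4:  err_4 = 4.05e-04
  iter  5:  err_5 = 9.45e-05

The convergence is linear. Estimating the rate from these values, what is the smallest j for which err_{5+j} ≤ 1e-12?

13

Rate ρ ≈ err_5/err_4 = 9.45e-05/4.05e-04 = 0.2333.
After j more steps, err_{5+j} ≈ 9.45e-05·ρ^j; need ρ^j ≤ 1e-12/9.45e-05 = 1.0582e-08.
j ≥ ln(1.0582e-08)/ln(0.2333) = -18.3641/-1.45543 = 12.618.
So 13 more iterations are needed.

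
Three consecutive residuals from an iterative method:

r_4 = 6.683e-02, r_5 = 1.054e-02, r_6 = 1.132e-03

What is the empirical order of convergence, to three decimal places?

1.208

p ≈ ln(r_6/r_5) / ln(r_5/r_4)
  = ln(1.132e-03/1.054e-02) / ln(1.054e-02/6.683e-02)
  = ln(0.1074) / ln(0.157714)
  = -2.231195 / -1.846972 ≈ 1.208029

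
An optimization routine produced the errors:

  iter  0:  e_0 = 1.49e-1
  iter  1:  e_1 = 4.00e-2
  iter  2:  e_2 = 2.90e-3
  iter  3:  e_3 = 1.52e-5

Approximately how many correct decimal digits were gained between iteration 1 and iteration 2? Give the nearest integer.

1

Digits gained ≈ log₁₀(e_1/e_2) = log₁₀(4.00e-2/2.90e-3) = log₁₀(13.7931) ≈ 1.140.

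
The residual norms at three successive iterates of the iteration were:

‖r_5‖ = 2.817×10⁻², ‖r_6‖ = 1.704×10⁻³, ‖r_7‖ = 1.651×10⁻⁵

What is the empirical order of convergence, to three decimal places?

1.653

p ≈ ln(‖r_7‖/‖r_6‖) / ln(‖r_6‖/‖r_5‖)
  = ln(1.651×10⁻⁵/1.704×10⁻³) / ln(1.704×10⁻³/2.817×10⁻²)
  = ln(0.00968897) / ln(0.0604899)
  = -4.636767 / -2.805279 ≈ 1.652872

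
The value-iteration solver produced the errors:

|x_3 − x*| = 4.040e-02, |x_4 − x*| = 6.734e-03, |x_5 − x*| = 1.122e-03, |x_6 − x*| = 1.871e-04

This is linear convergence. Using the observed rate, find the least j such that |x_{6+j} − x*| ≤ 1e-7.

5

Rate ρ ≈ |x_6 − x*|/|x_5 − x*| = 1.871e-04/1.122e-03 = 0.1668.
After j more steps, |x_{6+j} − x*| ≈ 1.871e-04·ρ^j; need ρ^j ≤ 1e-7/1.871e-04 = 0.000534474.
j ≥ ln(0.000534474)/ln(0.1668) = -7.5342/-1.79096 = 4.207.
So 5 more iterations are needed.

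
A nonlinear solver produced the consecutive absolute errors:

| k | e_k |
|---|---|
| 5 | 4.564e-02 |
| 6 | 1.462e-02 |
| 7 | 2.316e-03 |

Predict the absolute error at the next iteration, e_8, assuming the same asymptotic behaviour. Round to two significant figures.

First estimate the order: p ≈ ln(e_7/e_6) / ln(e_6/e_5) = ln(2.316e-03/1.462e-02)/ln(1.462e-02/4.564e-02) = ln(0.158413)/ln(0.320333) ≈ 1.6186.
Then e_8 ≈ e_7·(e_7/e_6)^p = 2.316e-03·(0.158413)^1.6186 = 2.316e-03·0.0506736 ≈ 0.0001174.

1.2e-4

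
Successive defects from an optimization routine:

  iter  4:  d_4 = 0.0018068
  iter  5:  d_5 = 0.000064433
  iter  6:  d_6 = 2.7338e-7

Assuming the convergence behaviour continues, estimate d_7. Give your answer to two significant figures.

First estimate the order: p ≈ ln(d_6/d_5) / ln(d_5/d_4) = ln(2.7338e-7/0.000064433)/ln(0.000064433/0.0018068) = ln(0.00424286)/ln(0.0356614) ≈ 1.6386.
Then d_7 ≈ d_6·(d_6/d_5)^p = 2.7338e-7·(0.00424286)^1.6386 = 2.7338e-7·0.000129623 ≈ 3.544e-11.

3.5e-11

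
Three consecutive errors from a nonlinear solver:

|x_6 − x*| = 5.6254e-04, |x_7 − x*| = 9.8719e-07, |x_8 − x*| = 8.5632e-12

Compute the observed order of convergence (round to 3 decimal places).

1.837

p ≈ ln(|x_8 − x*|/|x_7 − x*|) / ln(|x_7 − x*|/|x_6 − x*|)
  = ln(8.5632e-12/9.8719e-07) / ln(9.8719e-07/5.6254e-04)
  = ln(8.67432e-06) / ln(0.00175488)
  = -11.655144 / -6.345355 ≈ 1.836799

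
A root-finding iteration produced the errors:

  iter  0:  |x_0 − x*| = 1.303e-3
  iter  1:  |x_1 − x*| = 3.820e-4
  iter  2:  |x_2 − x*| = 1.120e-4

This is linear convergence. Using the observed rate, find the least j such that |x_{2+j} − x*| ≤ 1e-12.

Rate ρ ≈ |x_2 − x*|/|x_1 − x*| = 1.120e-4/3.820e-4 = 0.2932.
After j more steps, |x_{2+j} − x*| ≈ 1.120e-4·ρ^j; need ρ^j ≤ 1e-12/1.120e-4 = 8.92857e-09.
j ≥ ln(8.92857e-09)/ln(0.2932) = -18.5340/-1.22690 = 15.106.
So 16 more iterations are needed.

16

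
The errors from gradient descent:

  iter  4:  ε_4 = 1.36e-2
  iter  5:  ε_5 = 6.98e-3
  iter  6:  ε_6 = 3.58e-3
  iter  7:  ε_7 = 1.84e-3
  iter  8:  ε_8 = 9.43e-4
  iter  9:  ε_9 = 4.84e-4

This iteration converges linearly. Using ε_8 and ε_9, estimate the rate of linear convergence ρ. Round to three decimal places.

ρ ≈ ε_9/ε_8 = 4.84e-4/9.43e-4 = 0.51326

0.513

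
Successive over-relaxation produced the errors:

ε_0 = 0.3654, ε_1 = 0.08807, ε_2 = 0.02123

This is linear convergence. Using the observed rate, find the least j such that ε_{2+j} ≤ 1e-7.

Rate ρ ≈ ε_2/ε_1 = 0.02123/0.08807 = 0.2411.
After j more steps, ε_{2+j} ≈ 0.02123·ρ^j; need ρ^j ≤ 1e-7/0.02123 = 4.71032e-06.
j ≥ ln(4.71032e-06)/ln(0.2411) = -12.2658/-1.42254 = 8.622.
So 9 more iterations are needed.

9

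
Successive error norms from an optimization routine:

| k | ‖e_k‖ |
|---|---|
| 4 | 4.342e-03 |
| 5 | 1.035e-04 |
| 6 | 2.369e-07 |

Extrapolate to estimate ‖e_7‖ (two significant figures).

1.2e-11

First estimate the order: p ≈ ln(‖e_6‖/‖e_5‖) / ln(‖e_5‖/‖e_4‖) = ln(2.369e-07/1.035e-04)/ln(1.035e-04/4.342e-03) = ln(0.00228889)/ln(0.0238369) ≈ 1.6271.
Then ‖e_7‖ ≈ ‖e_6‖·(‖e_6‖/‖e_5‖)^p = 2.369e-07·(0.00228889)^1.6271 = 2.369e-07·5.05645e-05 ≈ 1.198e-11.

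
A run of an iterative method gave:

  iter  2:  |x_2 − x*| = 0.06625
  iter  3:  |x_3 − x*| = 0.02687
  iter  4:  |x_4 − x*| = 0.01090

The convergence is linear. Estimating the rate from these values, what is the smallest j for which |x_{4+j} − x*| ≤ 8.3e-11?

21

Rate ρ ≈ |x_4 − x*|/|x_3 − x*| = 0.01090/0.02687 = 0.4057.
After j more steps, |x_{4+j} − x*| ≈ 0.01090·ρ^j; need ρ^j ≤ 8.3e-11/0.01090 = 7.61468e-09.
j ≥ ln(7.61468e-09)/ln(0.4057) = -18.6932/-0.90214 = 20.721.
So 21 more iterations are needed.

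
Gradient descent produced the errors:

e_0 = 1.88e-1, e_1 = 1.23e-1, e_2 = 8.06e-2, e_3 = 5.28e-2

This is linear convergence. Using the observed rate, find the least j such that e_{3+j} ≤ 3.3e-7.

29

Rate ρ ≈ e_3/e_2 = 5.28e-2/8.06e-2 = 0.6551.
After j more steps, e_{3+j} ≈ 5.28e-2·ρ^j; need ρ^j ≤ 3.3e-7/5.28e-2 = 6.25e-06.
j ≥ ln(6.25e-06)/ln(0.6551) = -11.9829/-0.42297 = 28.330.
So 29 more iterations are needed.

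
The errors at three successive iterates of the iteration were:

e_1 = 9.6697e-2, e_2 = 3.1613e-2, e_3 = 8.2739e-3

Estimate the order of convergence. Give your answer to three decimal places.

1.199

p ≈ ln(e_3/e_2) / ln(e_2/e_1)
  = ln(8.2739e-3/3.1613e-2) / ln(3.1613e-2/9.6697e-2)
  = ln(0.261725) / ln(0.326928)
  = -1.340461 / -1.118015 ≈ 1.198965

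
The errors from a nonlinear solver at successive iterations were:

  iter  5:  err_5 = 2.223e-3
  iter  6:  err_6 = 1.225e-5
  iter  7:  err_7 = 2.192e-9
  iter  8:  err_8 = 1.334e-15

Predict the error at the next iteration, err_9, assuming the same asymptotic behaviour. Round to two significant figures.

First estimate the order: p ≈ ln(err_8/err_7) / ln(err_7/err_6) = ln(1.334e-15/2.192e-9)/ln(2.192e-9/1.225e-5) = ln(6.08577e-07)/ln(0.000178939) ≈ 1.6587.
Then err_9 ≈ err_8·(err_8/err_7)^p = 1.334e-15·(6.08577e-07)^1.6587 = 1.334e-15·4.89829e-11 ≈ 6.534e-26.

6.5e-26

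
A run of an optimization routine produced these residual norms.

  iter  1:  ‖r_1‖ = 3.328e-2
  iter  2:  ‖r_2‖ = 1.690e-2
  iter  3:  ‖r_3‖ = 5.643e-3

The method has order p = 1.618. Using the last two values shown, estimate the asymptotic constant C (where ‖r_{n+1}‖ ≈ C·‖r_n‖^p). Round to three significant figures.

C ≈ ‖r_3‖ / ‖r_2‖^1.618
  = 5.643e-3 / (1.690e-2)^1.618
  = 5.643e-3 / 0.00135744 ≈ 4.1571

4.16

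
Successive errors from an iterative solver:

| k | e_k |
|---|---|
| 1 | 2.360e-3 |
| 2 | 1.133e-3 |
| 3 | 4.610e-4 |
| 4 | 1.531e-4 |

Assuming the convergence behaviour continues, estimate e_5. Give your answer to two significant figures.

First estimate the order: p ≈ ln(e_4/e_3) / ln(e_3/e_2) = ln(1.531e-4/4.610e-4)/ln(4.610e-4/1.133e-3) = ln(0.332104)/ln(0.406884) ≈ 1.2258.
Then e_5 ≈ e_4·(e_4/e_3)^p = 1.531e-4·(0.332104)^1.2258 = 1.531e-4·0.258927 ≈ 3.964e-05.

4.0e-5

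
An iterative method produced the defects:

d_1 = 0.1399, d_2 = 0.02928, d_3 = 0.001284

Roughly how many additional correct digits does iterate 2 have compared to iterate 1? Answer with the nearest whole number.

1

Digits gained ≈ log₁₀(d_1/d_2) = log₁₀(0.1399/0.02928) = log₁₀(4.77801) ≈ 0.679.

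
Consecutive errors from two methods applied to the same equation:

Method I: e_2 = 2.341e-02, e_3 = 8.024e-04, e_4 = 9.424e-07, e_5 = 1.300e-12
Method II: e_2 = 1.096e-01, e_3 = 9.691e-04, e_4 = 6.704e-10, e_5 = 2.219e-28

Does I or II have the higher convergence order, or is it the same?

Method I: p ≈ ln(1.300e-12/9.424e-07)/ln(9.424e-07/8.024e-04) ≈ 2.00.
Method II: p ≈ ln(2.219e-28/6.704e-10)/ln(6.704e-10/9.691e-04) ≈ 3.00.
Method II has the higher order (≈3.0 vs ≈2.0).

II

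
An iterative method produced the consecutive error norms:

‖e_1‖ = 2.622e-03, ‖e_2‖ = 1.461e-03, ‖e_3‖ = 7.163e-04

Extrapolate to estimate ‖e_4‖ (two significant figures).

3.0e-4

First estimate the order: p ≈ ln(‖e_3‖/‖e_2‖) / ln(‖e_2‖/‖e_1‖) = ln(7.163e-04/1.461e-03)/ln(1.461e-03/2.622e-03) = ln(0.490281)/ln(0.557208) ≈ 1.2188.
Then ‖e_4‖ ≈ ‖e_3‖·(‖e_3‖/‖e_2‖)^p = 7.163e-04·(0.490281)^1.2188 = 7.163e-04·0.419483 ≈ 0.0003005.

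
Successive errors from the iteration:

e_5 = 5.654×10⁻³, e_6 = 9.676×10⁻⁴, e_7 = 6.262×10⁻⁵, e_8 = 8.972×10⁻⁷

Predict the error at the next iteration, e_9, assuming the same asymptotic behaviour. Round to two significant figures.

1.2e-9

First estimate the order: p ≈ ln(e_8/e_7) / ln(e_7/e_6) = ln(8.972×10⁻⁷/6.262×10⁻⁵)/ln(6.262×10⁻⁵/9.676×10⁻⁴) = ln(0.0143277)/ln(0.0647168) ≈ 1.5508.
Then e_9 ≈ e_8·(e_8/e_7)^p = 8.972×10⁻⁷·(0.0143277)^1.5508 = 8.972×10⁻⁷·0.00138229 ≈ 1.24e-09.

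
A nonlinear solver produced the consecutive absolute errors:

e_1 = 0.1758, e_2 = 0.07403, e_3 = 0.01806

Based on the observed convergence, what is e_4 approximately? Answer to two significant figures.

First estimate the order: p ≈ ln(e_3/e_2) / ln(e_2/e_1) = ln(0.01806/0.07403)/ln(0.07403/0.1758) = ln(0.243955)/ln(0.421104) ≈ 1.6312.
Then e_4 ≈ e_3·(e_3/e_2)^p = 0.01806·(0.243955)^1.6312 = 0.01806·0.100134 ≈ 0.001808.

1.8e-3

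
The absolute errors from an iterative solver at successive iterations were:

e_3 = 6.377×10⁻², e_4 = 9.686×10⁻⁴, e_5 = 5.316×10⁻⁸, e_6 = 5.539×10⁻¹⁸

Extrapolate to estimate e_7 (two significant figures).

2.3e-41

First estimate the order: p ≈ ln(e_6/e_5) / ln(e_5/e_4) = ln(5.539×10⁻¹⁸/5.316×10⁻⁸)/ln(5.316×10⁻⁸/9.686×10⁻⁴) = ln(1.04195e-10)/ln(5.48833e-05) ≈ 2.3429.
Then e_7 ≈ e_6·(e_6/e_5)^p = 5.539×10⁻¹⁸·(1.04195e-10)^2.3429 = 5.539×10⁻¹⁸·4.10028e-24 ≈ 2.271e-41.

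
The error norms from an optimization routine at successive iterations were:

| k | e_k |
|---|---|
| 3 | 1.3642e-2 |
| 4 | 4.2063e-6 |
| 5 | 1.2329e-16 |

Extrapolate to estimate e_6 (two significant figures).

First estimate the order: p ≈ ln(e_5/e_4) / ln(e_4/e_3) = ln(1.2329e-16/4.2063e-6)/ln(4.2063e-6/1.3642e-2) = ln(2.93108e-11)/ln(0.000308335) ≈ 3.0000.
Then e_6 ≈ e_5·(e_5/e_4)^p = 1.2329e-16·(2.93108e-11)^3.0000 = 1.2329e-16·2.51816e-32 ≈ 3.105e-48.

3.1e-48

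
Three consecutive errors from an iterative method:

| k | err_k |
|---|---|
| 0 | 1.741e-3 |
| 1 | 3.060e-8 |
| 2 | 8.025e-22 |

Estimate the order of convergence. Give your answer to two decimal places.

p ≈ ln(err_2/err_1) / ln(err_1/err_0)
  = ln(8.025e-22/3.060e-8) / ln(3.060e-8/1.741e-3)
  = ln(2.62255e-14) / ln(1.75761e-05)
  = -31.27204 / -10.94897 ≈ 2.85616

2.86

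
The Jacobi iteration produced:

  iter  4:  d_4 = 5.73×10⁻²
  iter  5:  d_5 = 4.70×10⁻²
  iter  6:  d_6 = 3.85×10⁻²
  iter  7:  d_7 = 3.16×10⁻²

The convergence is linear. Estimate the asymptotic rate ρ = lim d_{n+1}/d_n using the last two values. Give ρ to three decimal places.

ρ ≈ d_7/d_6 = 3.16×10⁻²/3.85×10⁻² = 0.82078

0.821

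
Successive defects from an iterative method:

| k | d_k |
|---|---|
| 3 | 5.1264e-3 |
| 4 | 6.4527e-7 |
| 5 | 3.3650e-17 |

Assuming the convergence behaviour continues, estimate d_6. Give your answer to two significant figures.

First estimate the order: p ≈ ln(d_5/d_4) / ln(d_4/d_3) = ln(3.3650e-17/6.4527e-7)/ln(6.4527e-7/5.1264e-3) = ln(5.21487e-11)/ln(0.000125872) ≈ 2.6366.
Then d_6 ≈ d_5·(d_5/d_4)^p = 3.3650e-17·(5.21487e-11)^2.6366 = 3.3650e-17·7.73542e-28 ≈ 2.603e-44.

2.6e-44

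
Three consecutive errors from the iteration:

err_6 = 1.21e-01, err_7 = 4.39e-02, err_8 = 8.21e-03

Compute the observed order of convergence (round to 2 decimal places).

1.65

p ≈ ln(err_8/err_7) / ln(err_7/err_6)
  = ln(8.21e-03/4.39e-02) / ln(4.39e-02/1.21e-01)
  = ln(0.187016) / ln(0.36281)
  = -1.67656 / -1.01388 ≈ 1.65361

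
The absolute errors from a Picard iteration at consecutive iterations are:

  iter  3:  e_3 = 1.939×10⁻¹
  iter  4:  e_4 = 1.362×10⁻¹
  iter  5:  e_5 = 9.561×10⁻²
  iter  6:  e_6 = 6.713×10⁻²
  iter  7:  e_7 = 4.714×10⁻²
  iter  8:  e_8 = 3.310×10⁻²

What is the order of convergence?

Consecutive ratios: e_8/e_7 = 3.310×10⁻²/4.714×10⁻² = 0.702164, e_7/e_6 = 4.714×10⁻²/6.713×10⁻² = 0.70222.
p ≈ ln(0.702164)/ln(0.70222) = -0.3536/-0.3535 ≈ 1.00.
So the convergence is linear (order 1).

1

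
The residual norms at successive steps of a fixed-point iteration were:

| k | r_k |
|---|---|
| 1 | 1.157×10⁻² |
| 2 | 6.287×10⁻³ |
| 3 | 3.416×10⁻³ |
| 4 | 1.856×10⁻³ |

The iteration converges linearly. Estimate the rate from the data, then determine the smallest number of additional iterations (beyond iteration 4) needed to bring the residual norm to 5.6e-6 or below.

10

Rate ρ ≈ r_4/r_3 = 1.856×10⁻³/3.416×10⁻³ = 0.5433.
After j more steps, r_{4+j} ≈ 1.856×10⁻³·ρ^j; need ρ^j ≤ 5.6e-6/1.856×10⁻³ = 0.00301724.
j ≥ ln(0.00301724)/ln(0.5433) = -5.8034/-0.61009 = 9.512.
So 10 more iterations are needed.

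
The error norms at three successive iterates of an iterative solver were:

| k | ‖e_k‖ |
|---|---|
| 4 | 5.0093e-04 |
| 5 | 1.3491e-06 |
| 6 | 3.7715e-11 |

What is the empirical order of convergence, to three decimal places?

p ≈ ln(‖e_6‖/‖e_5‖) / ln(‖e_5‖/‖e_4‖)
  = ln(3.7715e-11/1.3491e-06) / ln(1.3491e-06/5.0093e-04)
  = ln(2.79557e-05) / ln(0.00269319)
  = -10.484889 / -5.917029 ≈ 1.771985

1.772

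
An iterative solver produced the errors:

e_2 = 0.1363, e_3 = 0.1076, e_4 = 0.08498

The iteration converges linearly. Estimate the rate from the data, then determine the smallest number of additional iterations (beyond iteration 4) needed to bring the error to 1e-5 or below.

Rate ρ ≈ e_4/e_3 = 0.08498/0.1076 = 0.7898.
After j more steps, e_{4+j} ≈ 0.08498·ρ^j; need ρ^j ≤ 1e-5/0.08498 = 0.000117675.
j ≥ ln(0.000117675)/ln(0.7898) = -9.0476/-0.23598 = 38.341.
So 39 more iterations are needed.

39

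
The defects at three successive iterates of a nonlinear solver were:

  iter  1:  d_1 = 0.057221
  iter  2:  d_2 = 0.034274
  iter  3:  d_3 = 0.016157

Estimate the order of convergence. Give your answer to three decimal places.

1.467

p ≈ ln(d_3/d_2) / ln(d_2/d_1)
  = ln(0.016157/0.034274) / ln(0.034274/0.057221)
  = ln(0.471407) / ln(0.598976)
  = -0.752033 / -0.512534 ≈ 1.467284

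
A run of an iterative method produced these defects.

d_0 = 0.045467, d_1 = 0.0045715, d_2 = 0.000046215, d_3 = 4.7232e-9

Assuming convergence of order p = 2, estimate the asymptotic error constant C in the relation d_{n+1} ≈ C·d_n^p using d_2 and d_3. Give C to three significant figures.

C ≈ d_3 / d_2^2
  = 4.7232e-9 / (0.000046215)^2
  = 4.7232e-9 / 2.13583e-09 ≈ 2.2114

2.21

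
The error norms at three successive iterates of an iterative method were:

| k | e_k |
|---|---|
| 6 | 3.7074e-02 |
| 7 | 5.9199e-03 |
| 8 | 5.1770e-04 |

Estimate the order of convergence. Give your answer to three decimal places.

p ≈ ln(e_8/e_7) / ln(e_7/e_6)
  = ln(5.1770e-04/5.9199e-03) / ln(5.9199e-03/3.7074e-02)
  = ln(0.0874508) / ln(0.159678)
  = -2.436679 / -1.834596 ≈ 1.328183

1.328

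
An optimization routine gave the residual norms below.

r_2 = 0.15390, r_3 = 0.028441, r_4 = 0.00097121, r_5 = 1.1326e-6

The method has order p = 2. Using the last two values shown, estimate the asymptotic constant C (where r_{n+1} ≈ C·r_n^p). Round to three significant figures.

C ≈ r_5 / r_4^2
  = 1.1326e-6 / (0.00097121)^2
  = 1.1326e-6 / 9.43249e-07 ≈ 1.2007

1.20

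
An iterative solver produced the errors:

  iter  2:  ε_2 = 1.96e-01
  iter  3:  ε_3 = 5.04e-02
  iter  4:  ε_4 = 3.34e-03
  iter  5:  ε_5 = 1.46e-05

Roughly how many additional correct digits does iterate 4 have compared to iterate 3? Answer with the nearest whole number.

1

Digits gained ≈ log₁₀(ε_3/ε_4) = log₁₀(5.04e-02/3.34e-03) = log₁₀(15.0898) ≈ 1.179.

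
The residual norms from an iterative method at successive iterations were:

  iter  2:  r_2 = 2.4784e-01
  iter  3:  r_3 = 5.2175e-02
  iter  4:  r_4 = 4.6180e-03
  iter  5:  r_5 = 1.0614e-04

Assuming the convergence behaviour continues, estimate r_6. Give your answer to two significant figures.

3.0e-7

First estimate the order: p ≈ ln(r_5/r_4) / ln(r_4/r_3) = ln(1.0614e-04/4.6180e-03)/ln(4.6180e-03/5.2175e-02) = ln(0.022984)/ln(0.0885098) ≈ 1.5561.
Then r_6 ≈ r_5·(r_5/r_4)^p = 1.0614e-04·(0.022984)^1.5561 = 1.0614e-04·0.00281977 ≈ 2.993e-07.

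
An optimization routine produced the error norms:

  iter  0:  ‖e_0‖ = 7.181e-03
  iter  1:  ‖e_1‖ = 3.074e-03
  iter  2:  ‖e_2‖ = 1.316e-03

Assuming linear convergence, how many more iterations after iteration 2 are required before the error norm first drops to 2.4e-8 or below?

Rate ρ ≈ ‖e_2‖/‖e_1‖ = 1.316e-03/3.074e-03 = 0.4281.
After j more steps, ‖e_{2+j}‖ ≈ 1.316e-03·ρ^j; need ρ^j ≤ 2.4e-8/1.316e-03 = 1.82371e-05.
j ≥ ln(1.82371e-05)/ln(0.4281) = -10.9121/-0.84840 = 12.862.
So 13 more iterations are needed.

13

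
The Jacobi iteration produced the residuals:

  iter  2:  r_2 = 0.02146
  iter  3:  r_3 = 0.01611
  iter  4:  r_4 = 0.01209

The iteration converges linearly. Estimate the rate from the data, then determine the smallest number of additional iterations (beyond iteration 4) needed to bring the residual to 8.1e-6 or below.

26

Rate ρ ≈ r_4/r_3 = 0.01209/0.01611 = 0.7505.
After j more steps, r_{4+j} ≈ 0.01209·ρ^j; need ρ^j ≤ 8.1e-6/0.01209 = 0.000669975.
j ≥ ln(0.000669975)/ln(0.7505) = -7.3083/-0.28702 = 25.463.
So 26 more iterations are needed.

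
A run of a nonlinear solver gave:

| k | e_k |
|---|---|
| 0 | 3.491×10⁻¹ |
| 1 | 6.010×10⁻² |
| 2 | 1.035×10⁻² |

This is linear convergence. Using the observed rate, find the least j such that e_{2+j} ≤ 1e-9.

10

Rate ρ ≈ e_2/e_1 = 1.035×10⁻²/6.010×10⁻² = 0.1722.
After j more steps, e_{2+j} ≈ 1.035×10⁻²·ρ^j; need ρ^j ≤ 1e-9/1.035×10⁻² = 9.66184e-08.
j ≥ ln(9.66184e-08)/ln(0.1722) = -16.1525/-1.75910 = 9.182.
So 10 more iterations are needed.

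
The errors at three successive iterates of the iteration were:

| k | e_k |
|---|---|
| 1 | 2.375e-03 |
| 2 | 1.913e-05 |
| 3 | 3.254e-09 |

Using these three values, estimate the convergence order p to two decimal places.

p ≈ ln(e_3/e_2) / ln(e_2/e_1)
  = ln(3.254e-09/1.913e-05) / ln(1.913e-05/2.375e-03)
  = ln(0.000170099) / ln(0.00805474)
  = -8.67913 / -4.82149 ≈ 1.80009

1.80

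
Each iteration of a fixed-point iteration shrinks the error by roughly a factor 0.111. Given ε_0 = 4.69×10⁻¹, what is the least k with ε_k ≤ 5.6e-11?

After k steps, ε_k ≈ 4.69×10⁻¹·0.111^k.
Need 0.111^k ≤ 5.6e-11/4.69×10⁻¹ = 1.19403e-10.
k ≥ ln(1.19403e-10)/ln(0.111) = -22.8485/-2.19823 = 10.394.
Smallest integer k = 11.

11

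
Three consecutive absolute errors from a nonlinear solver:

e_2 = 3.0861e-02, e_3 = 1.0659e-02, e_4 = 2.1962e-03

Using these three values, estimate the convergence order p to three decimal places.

p ≈ ln(e_4/e_3) / ln(e_3/e_2)
  = ln(2.1962e-03/1.0659e-02) / ln(1.0659e-02/3.0861e-02)
  = ln(0.206042) / ln(0.345387)
  = -1.579675 / -1.063090 ≈ 1.485928

1.486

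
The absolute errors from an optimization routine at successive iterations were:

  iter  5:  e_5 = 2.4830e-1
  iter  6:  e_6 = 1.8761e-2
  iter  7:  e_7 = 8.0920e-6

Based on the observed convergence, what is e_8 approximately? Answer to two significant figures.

First estimate the order: p ≈ ln(e_7/e_6) / ln(e_6/e_5) = ln(8.0920e-6/1.8761e-2)/ln(1.8761e-2/2.4830e-1) = ln(0.00043132)/ln(0.0755578) ≈ 3.0000.
Then e_8 ≈ e_7·(e_7/e_6)^p = 8.0920e-6·(0.00043132)^3.0000 = 8.0920e-6·8.02415e-11 ≈ 6.493e-16.

6.5e-16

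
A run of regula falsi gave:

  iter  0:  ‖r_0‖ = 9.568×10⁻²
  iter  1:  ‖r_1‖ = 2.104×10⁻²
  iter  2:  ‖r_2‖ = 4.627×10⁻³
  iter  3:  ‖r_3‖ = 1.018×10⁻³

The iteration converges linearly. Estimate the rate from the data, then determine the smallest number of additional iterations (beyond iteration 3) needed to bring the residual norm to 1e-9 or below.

10

Rate ρ ≈ ‖r_3‖/‖r_2‖ = 1.018×10⁻³/4.627×10⁻³ = 0.2200.
After j more steps, ‖r_{3+j}‖ ≈ 1.018×10⁻³·ρ^j; need ρ^j ≤ 1e-9/1.018×10⁻³ = 9.82318e-07.
j ≥ ln(9.82318e-07)/ln(0.2200) = -13.8334/-1.51413 = 9.136.
So 10 more iterations are needed.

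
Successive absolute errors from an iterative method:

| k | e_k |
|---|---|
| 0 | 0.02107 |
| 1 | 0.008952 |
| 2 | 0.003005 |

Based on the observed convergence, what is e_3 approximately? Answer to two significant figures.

7.5e-4

First estimate the order: p ≈ ln(e_2/e_1) / ln(e_1/e_0) = ln(0.003005/0.008952)/ln(0.008952/0.02107) = ln(0.335679)/ln(0.424869) ≈ 1.2753.
Then e_3 ≈ e_2·(e_2/e_1)^p = 0.003005·(0.335679)^1.2753 = 0.003005·0.248548 ≈ 0.0007469.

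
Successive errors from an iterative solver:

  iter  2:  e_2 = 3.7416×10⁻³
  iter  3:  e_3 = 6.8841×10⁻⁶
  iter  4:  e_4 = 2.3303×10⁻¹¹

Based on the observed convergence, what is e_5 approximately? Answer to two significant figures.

2.7e-22

First estimate the order: p ≈ ln(e_4/e_3) / ln(e_3/e_2) = ln(2.3303×10⁻¹¹/6.8841×10⁻⁶)/ln(6.8841×10⁻⁶/3.7416×10⁻³) = ln(3.38505e-06)/ln(0.00183988) ≈ 2.0000.
Then e_5 ≈ e_4·(e_4/e_3)^p = 2.3303×10⁻¹¹·(3.38505e-06)^2.0000 = 2.3303×10⁻¹¹·1.14586e-11 ≈ 2.67e-22.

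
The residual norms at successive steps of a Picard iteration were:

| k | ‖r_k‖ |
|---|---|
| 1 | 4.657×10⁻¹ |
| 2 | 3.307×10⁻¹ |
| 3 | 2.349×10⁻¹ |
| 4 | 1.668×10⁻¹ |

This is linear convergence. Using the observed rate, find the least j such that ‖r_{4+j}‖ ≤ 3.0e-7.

39

Rate ρ ≈ ‖r_4‖/‖r_3‖ = 1.668×10⁻¹/2.349×10⁻¹ = 0.7101.
After j more steps, ‖r_{4+j}‖ ≈ 1.668×10⁻¹·ρ^j; need ρ^j ≤ 3.0e-7/1.668×10⁻¹ = 1.79856e-06.
j ≥ ln(1.79856e-06)/ln(0.7101) = -13.2285/-0.34235 = 38.640.
So 39 more iterations are needed.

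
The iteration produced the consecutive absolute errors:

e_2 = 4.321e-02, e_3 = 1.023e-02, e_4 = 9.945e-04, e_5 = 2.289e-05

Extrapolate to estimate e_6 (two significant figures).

5.1e-8

First estimate the order: p ≈ ln(e_5/e_4) / ln(e_4/e_3) = ln(2.289e-05/9.945e-04)/ln(9.945e-04/1.023e-02) = ln(0.0230166)/ln(0.0972141) ≈ 1.6181.
Then e_6 ≈ e_5·(e_5/e_4)^p = 2.289e-05·(0.0230166)^1.6181 = 2.289e-05·0.00223676 ≈ 5.12e-08.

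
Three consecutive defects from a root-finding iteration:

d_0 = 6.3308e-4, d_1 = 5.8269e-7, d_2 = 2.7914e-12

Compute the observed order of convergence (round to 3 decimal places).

1.752

p ≈ ln(d_2/d_1) / ln(d_1/d_0)
  = ln(2.7914e-12/5.8269e-7) / ln(5.8269e-7/6.3308e-4)
  = ln(4.79054e-06) / ln(0.000920405)
  = -12.248867 / -6.990697 ≈ 1.752167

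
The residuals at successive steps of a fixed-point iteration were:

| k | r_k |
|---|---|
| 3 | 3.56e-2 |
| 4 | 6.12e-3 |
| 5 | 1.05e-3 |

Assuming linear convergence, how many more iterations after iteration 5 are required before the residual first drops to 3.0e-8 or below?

6

Rate ρ ≈ r_5/r_4 = 1.05e-3/6.12e-3 = 0.1716.
After j more steps, r_{5+j} ≈ 1.05e-3·ρ^j; need ρ^j ≤ 3.0e-8/1.05e-3 = 2.85714e-05.
j ≥ ln(2.85714e-05)/ln(0.1716) = -10.4631/-1.76259 = 5.936.
So 6 more iterations are needed.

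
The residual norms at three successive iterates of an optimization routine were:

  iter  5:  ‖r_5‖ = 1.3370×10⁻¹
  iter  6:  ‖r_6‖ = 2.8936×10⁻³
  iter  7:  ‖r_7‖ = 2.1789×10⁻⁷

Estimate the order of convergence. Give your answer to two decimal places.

p ≈ ln(‖r_7‖/‖r_6‖) / ln(‖r_6‖/‖r_5‖)
  = ln(2.1789×10⁻⁷/2.8936×10⁻³) / ln(2.8936×10⁻³/1.3370×10⁻¹)
  = ln(7.53007e-05) / ln(0.0216425)
  = -9.49402 / -3.83310 ≈ 2.47685

2.48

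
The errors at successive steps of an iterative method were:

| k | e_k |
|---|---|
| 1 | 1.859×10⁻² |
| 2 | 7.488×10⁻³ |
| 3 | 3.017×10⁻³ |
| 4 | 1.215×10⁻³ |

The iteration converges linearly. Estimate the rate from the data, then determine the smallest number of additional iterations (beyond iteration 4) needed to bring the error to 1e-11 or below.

21

Rate ρ ≈ e_4/e_3 = 1.215×10⁻³/3.017×10⁻³ = 0.4027.
After j more steps, e_{4+j} ≈ 1.215×10⁻³·ρ^j; need ρ^j ≤ 1e-11/1.215×10⁻³ = 8.23045e-09.
j ≥ ln(8.23045e-09)/ln(0.4027) = -18.6154/-0.90956 = 20.466.
So 21 more iterations are needed.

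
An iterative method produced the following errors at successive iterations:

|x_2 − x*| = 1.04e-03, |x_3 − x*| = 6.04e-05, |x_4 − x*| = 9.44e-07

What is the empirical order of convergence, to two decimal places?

p ≈ ln(|x_4 − x*|/|x_3 − x*|) / ln(|x_3 − x*|/|x_2 − x*|)
  = ln(9.44e-07/6.04e-05) / ln(6.04e-05/1.04e-03)
  = ln(0.0156291) / ln(0.0580769)
  = -4.15862 / -2.84599 ≈ 1.46122

1.46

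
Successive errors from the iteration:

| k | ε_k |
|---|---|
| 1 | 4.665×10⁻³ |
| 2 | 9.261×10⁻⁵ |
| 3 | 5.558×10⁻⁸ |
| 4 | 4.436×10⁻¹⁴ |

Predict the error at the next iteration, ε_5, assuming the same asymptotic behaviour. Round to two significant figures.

1.3e-25

First estimate the order: p ≈ ln(ε_4/ε_3) / ln(ε_3/ε_2) = ln(4.436×10⁻¹⁴/5.558×10⁻⁸)/ln(5.558×10⁻⁸/9.261×10⁻⁵) = ln(7.98129e-07)/ln(0.000600151) ≈ 1.8927.
Then ε_5 ≈ ε_4·(ε_4/ε_3)^p = 4.436×10⁻¹⁴·(7.98129e-07)^1.8927 = 4.436×10⁻¹⁴·2.87378e-12 ≈ 1.275e-25.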